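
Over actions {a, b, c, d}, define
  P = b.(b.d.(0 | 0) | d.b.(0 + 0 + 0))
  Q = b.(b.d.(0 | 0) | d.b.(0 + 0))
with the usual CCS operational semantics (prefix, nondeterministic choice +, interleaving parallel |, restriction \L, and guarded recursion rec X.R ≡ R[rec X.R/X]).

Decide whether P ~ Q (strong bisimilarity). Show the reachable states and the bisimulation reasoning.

bisimilar

Reachable graph of P (10 states):
  s0 = b.(b.d.(0 | 0) | d.b.(0 + 0 + 0)) → ··b··> s1
  s1 = b.d.(0 | 0) | d.b.(0 + 0 + 0) → ··b··> s2, ··d··> s3
  s2 = d.(0 | 0) | d.b.(0 + 0 + 0) → ··d··> s4, ··d··> s5
  s3 = b.d.(0 | 0) | b.(0 + 0 + 0) → ··b··> s5, ··b··> s6
  s4 = 0 | 0 | d.b.(0 + 0 + 0) → ··d··> s7
  s5 = d.(0 | 0) | b.(0 + 0 + 0) → ··b··> s8, ··d··> s7
  s6 = b.d.(0 | 0) | (0 + 0 + 0) → ··b··> s8
  s7 = 0 | 0 | b.(0 + 0 + 0) → ··b··> s9
  s8 = d.(0 | 0) | (0 + 0 + 0) → ··d··> s9
  s9 = 0 | 0 | (0 + 0 + 0) → ·
Reachable graph of Q (10 states):
  t0 = b.(b.d.(0 | 0) | d.b.(0 + 0)) → ··b··> t1
  t1 = b.d.(0 | 0) | d.b.(0 + 0) → ··b··> t2, ··d··> t3
  t2 = d.(0 | 0) | d.b.(0 + 0) → ··d··> t4, ··d··> t5
  t3 = b.d.(0 | 0) | b.(0 + 0) → ··b··> t5, ··b··> t6
  t4 = 0 | 0 | d.b.(0 + 0) → ··d··> t7
  t5 = d.(0 | 0) | b.(0 + 0) → ··b··> t8, ··d··> t7
  t6 = b.d.(0 | 0) | (0 + 0) → ··b··> t8
  t7 = 0 | 0 | b.(0 + 0) → ··b··> t9
  t8 = d.(0 | 0) | (0 + 0) → ··d··> t9
  t9 = 0 | 0 | (0 + 0) → ·
Coarsest stable partition (strong bisimilarity classes):
  B0 = {s0, t0}
  B1 = {s1, t1}
  B2 = {s3, t3}
  B3 = {s5, t5}
  B4 = {s7, t7}
  B5 = {s9, t9}
  B6 = {s8, t8}
  B7 = {s6, t6}
  B8 = {s2, t2}
  B9 = {s4, t4}
s0 ∈ B0, t0 ∈ B0 → same block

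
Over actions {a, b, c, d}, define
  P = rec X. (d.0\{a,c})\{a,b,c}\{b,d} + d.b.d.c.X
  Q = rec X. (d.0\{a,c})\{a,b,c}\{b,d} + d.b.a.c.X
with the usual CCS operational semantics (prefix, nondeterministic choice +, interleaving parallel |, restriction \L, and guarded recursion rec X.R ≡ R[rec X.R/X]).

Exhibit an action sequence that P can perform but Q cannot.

P's transition system — 4 states:
  m0 = rec X. (d.0\{a,c})\{a,b,c}\{b,d} + d.b.d.c.X :: --d--▸ m1
  m1 = b.d.c.(rec X. (d.0\{a,c})\{a,b,c}\{b,d} + d.b.d.c.X) :: --b--▸ m2
  m2 = d.c.(rec X. (d.0\{a,c})\{a,b,c}\{b,d} + d.b.d.c.X) :: --d--▸ m3
  m3 = c.(rec X. (d.0\{a,c})\{a,b,c}\{b,d} + d.b.d.c.X) :: --c--▸ m0
Q's transition system — 4 states:
  n0 = rec X. (d.0\{a,c})\{a,b,c}\{b,d} + d.b.a.c.X :: --d--▸ n1
  n1 = b.a.c.(rec X. (d.0\{a,c})\{a,b,c}\{b,d} + d.b.a.c.X) :: --b--▸ n2
  n2 = a.c.(rec X. (d.0\{a,c})\{a,b,c}\{b,d} + d.b.a.c.X) :: --a--▸ n3
  n3 = c.(rec X. (d.0\{a,c})\{a,b,c}\{b,d} + d.b.a.c.X) :: --c--▸ n0
Trace ⟨dbd⟩ through P, begin at {m0}:
  [1] d ⇒ {m1}
  [2] b ⇒ {m2}
  [3] d ⇒ {m3}
  P completes σ.
Trace ⟨dbd⟩ through Q, begin at {n0}:
  [1] d ⇒ {n1}
  [2] b ⇒ {n2}
  [3] d ⇒ ∅ (Q stuck)

dbd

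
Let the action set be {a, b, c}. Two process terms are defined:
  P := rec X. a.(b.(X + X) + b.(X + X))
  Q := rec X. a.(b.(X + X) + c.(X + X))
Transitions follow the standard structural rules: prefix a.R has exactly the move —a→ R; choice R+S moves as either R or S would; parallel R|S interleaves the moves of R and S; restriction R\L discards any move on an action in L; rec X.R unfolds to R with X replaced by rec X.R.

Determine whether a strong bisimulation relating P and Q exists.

Reachable graph of P (3 states):
  p0 = rec X. a.(b.(X + X) + b.(X + X)) ⊢ --a--▸ p1
  p1 = b.((rec X. a.(b.(X + X) + b.(X + X))) + (rec X. a.(b.(X + X) + b.(X + X)))) + b.((rec X. a.(b.(X + X) + b.(X + X))) + (rec X. a.(b.(X + X) + b.(X + X)))) ⊢ --b--▸ p2
  p2 = (rec X. a.(b.(X + X) + b.(X + X))) + (rec X. a.(b.(X + X) + b.(X + X))) ⊢ --a--▸ p1
Reachable graph of Q (3 states):
  q0 = rec X. a.(b.(X + X) + c.(X + X)) ⊢ --a--▸ q1
  q1 = b.((rec X. a.(b.(X + X) + c.(X + X))) + (rec X. a.(b.(X + X) + c.(X + X)))) + c.((rec X. a.(b.(X + X) + c.(X + X))) + (rec X. a.(b.(X + X) + c.(X + X)))) ⊢ --b--▸ q2, --c--▸ q2
  q2 = (rec X. a.(b.(X + X) + c.(X + X))) + (rec X. a.(b.(X + X) + c.(X + X))) ⊢ --a--▸ q1
Partition-refinement fixed point:
  B0 = {p0, p2}
  B1 = {p1}
  B2 = {q0, q2}
  B3 = {q1}
p0 ∈ B0, q0 ∈ B2 → different blocks

P ≁ Q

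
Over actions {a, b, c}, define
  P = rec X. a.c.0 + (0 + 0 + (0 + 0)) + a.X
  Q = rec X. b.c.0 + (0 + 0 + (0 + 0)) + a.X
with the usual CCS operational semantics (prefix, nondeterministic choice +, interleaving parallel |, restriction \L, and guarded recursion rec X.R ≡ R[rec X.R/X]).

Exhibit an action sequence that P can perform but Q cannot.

LTS(P): 3 reachable states
  u0 = rec X. a.c.0 + (0 + 0 + (0 + 0)) + a.X :: =a=> u0, =a=> u1
  u1 = c.0 :: =c=> u2
  u2 = 0 :: (no moves)
LTS(Q): 3 reachable states
  v0 = rec X. b.c.0 + (0 + 0 + (0 + 0)) + a.X :: =a=> v0, =b=> v1
  v1 = c.0 :: =c=> v2
  v2 = 0 :: (no moves)
Trace ⟨ac⟩ through P, begin at {u0}:
  step 1 (a): {u0, u1}
  step 2 (c): {u2}
  P completes σ.
Trace ⟨ac⟩ through Q, begin at {v0}:
  step 1 (a): {v0}
  step 2 (c): ∅  — Q cannot continue

ac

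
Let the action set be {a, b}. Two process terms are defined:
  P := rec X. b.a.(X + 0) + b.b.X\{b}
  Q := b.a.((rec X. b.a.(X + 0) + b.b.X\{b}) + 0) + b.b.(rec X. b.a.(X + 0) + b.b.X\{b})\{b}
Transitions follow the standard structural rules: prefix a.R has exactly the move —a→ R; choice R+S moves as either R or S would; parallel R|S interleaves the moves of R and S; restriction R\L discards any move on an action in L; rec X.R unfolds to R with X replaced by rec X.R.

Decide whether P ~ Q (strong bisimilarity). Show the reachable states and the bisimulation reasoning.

P's transition system — 5 states:
  u0 = rec X. b.a.(X + 0) + b.b.X\{b} :: =b=> u1, =b=> u2
  u1 = a.((rec X. b.a.(X + 0) + b.b.X\{b}) + 0) :: =a=> u3
  u2 = b.(rec X. b.a.(X + 0) + b.b.X\{b})\{b} :: =b=> u4
  u3 = (rec X. b.a.(X + 0) + b.b.X\{b}) + 0 :: =b=> u1, =b=> u2
  u4 = (rec X. b.a.(X + 0) + b.b.X\{b})\{b} :: ·
Q's transition system — 5 states:
  v0 = b.a.((rec X. b.a.(X + 0) + b.b.X\{b}) + 0) + b.b.(rec X. b.a.(X + 0) + b.b.X\{b})\{b} :: =b=> v1, =b=> v2
  v1 = a.((rec X. b.a.(X + 0) + b.b.X\{b}) + 0) :: =a=> v3
  v2 = b.(rec X. b.a.(X + 0) + b.b.X\{b})\{b} :: =b=> v4
  v3 = (rec X. b.a.(X + 0) + b.b.X\{b}) + 0 :: =b=> v1, =b=> v2
  v4 = (rec X. b.a.(X + 0) + b.b.X\{b})\{b} :: ·
Partition-refinement fixed point:
  B0 = {u0, u3, v0, v3}
  B1 = {u1, v1}
  B2 = {u2, v2}
  B3 = {u4, v4}
u0 ∈ B0, v0 ∈ B0 → same block

P ~ Q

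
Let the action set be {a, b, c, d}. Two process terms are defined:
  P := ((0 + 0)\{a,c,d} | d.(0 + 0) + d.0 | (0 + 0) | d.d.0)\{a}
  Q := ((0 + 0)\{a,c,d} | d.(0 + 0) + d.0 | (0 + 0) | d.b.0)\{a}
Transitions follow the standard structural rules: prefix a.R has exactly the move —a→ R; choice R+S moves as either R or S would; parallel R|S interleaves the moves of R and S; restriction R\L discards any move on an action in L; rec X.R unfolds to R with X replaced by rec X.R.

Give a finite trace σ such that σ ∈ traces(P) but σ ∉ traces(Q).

LTS(P): 7 reachable states
  m0 = ((0 + 0)\{a,c,d} | d.(0 + 0) + d.0 | (0 + 0) | d.d.0)\{a} → =d=> m1, =d=> m2, =d=> m3
  m1 = ((0 + 0)\{a,c,d} | (0 + 0))\{a} → (no moves)
  m2 = (0 | (0 + 0) | d.d.0)\{a} → =d=> m4
  m3 = (d.0 | (0 + 0) | d.0)\{a} → =d=> m4, =d=> m5
  m4 = (0 | (0 + 0) | d.0)\{a} → =d=> m6
  m5 = (d.0 | (0 + 0) | 0)\{a} → =d=> m6
  m6 = (0 | (0 + 0) | 0)\{a} → (no moves)
LTS(Q): 7 reachable states
  n0 = ((0 + 0)\{a,c,d} | d.(0 + 0) + d.0 | (0 + 0) | d.b.0)\{a} → =d=> n1, =d=> n2, =d=> n3
  n1 = ((0 + 0)\{a,c,d} | (0 + 0))\{a} → (no moves)
  n2 = (0 | (0 + 0) | d.b.0)\{a} → =d=> n4
  n3 = (d.0 | (0 + 0) | b.0)\{a} → =b=> n5, =d=> n4
  n4 = (0 | (0 + 0) | b.0)\{a} → =b=> n6
  n5 = (d.0 | (0 + 0) | 0)\{a} → =d=> n6
  n6 = (0 | (0 + 0) | 0)\{a} → (no moves)
Trace ⟨ddd⟩ through P, begin at {m0}:
  after d @ step 1: {m1, m2, m3}
  after d @ step 2: {m4, m5}
  after d @ step 3: {m6}
  — P admits the full trace.
Trace ⟨ddd⟩ through Q, begin at {n0}:
  after d @ step 1: {n1, n2, n3}
  after d @ step 2: {n4}
  after d @ step 3: ∅  — Q cannot continue

ddd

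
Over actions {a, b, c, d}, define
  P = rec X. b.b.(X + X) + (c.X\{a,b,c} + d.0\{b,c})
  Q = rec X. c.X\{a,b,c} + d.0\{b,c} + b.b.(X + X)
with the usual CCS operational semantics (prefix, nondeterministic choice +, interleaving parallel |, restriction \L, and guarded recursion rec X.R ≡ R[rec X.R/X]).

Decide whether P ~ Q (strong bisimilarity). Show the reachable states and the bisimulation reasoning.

P's transition system — 6 states:
  m0 = rec X. b.b.(X + X) + (c.X\{a,b,c} + d.0\{b,c}) → =b=> m1, =c=> m2, =d=> m3
  m1 = b.((rec X. b.b.(X + X) + (c.X\{a,b,c} + d.0\{b,c})) + (rec X. b.b.(X + X) + (c.X\{a,b,c} + d.0\{b,c}))) → =b=> m4
  m2 = (rec X. b.b.(X + X) + (c.X\{a,b,c} + d.0\{b,c}))\{a,b,c} → =d=> m5
  m3 = 0\{b,c} → ·
  m4 = (rec X. b.b.(X + X) + (c.X\{a,b,c} + d.0\{b,c})) + (rec X. b.b.(X + X) + (c.X\{a,b,c} + d.0\{b,c})) → =b=> m1, =c=> m2, =d=> m3
  m5 = 0\{b,c}\{a,b,c} → ·
Q's transition system — 6 states:
  n0 = rec X. c.X\{a,b,c} + d.0\{b,c} + b.b.(X + X) → =b=> n1, =c=> n2, =d=> n3
  n1 = b.((rec X. c.X\{a,b,c} + d.0\{b,c} + b.b.(X + X)) + (rec X. c.X\{a,b,c} + d.0\{b,c} + b.b.(X + X))) → =b=> n4
  n2 = (rec X. c.X\{a,b,c} + d.0\{b,c} + b.b.(X + X))\{a,b,c} → =d=> n5
  n3 = 0\{b,c} → ·
  n4 = (rec X. c.X\{a,b,c} + d.0\{b,c} + b.b.(X + X)) + (rec X. c.X\{a,b,c} + d.0\{b,c} + b.b.(X + X)) → =b=> n1, =c=> n2, =d=> n3
  n5 = 0\{b,c}\{a,b,c} → ·
Coarsest stable partition (strong bisimilarity classes):
  B0 = {m0, m4, n0, n4}
  B1 = {m3, m5, n3, n5}
  B2 = {m1, n1}
  B3 = {m2, n2}
m0 ∈ B0, n0 ∈ B0 → same block

P ~ Q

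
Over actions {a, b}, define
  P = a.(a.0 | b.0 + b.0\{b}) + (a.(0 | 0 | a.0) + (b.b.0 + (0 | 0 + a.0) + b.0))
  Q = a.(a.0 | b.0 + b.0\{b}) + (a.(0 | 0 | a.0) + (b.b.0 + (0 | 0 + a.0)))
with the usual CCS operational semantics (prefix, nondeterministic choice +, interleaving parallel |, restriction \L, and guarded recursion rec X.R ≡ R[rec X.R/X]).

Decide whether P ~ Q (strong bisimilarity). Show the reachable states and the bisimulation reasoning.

P's transition system — 10 states:
  s0 = a.(a.0 | b.0 + b.0\{b}) + (a.(0 | 0 | a.0) + (b.b.0 + (0 | 0 + a.0) + b.0)) has moves --a--▸ s1, --a--▸ s2, --a--▸ s3, --b--▸ s1, --b--▸ s4
  s1 = 0 has moves (no moves)
  s2 = 0 | 0 | a.0 has moves --a--▸ s5
  s3 = a.0 | b.0 + b.0\{b} has moves --a--▸ s6, --b--▸ s7, --b--▸ s8
  s4 = b.0 has moves --b--▸ s1
  s5 = 0 | 0 | 0 has moves (no moves)
  s6 = 0 | b.0 has moves --b--▸ s9
  s7 = 0\{b} has moves (no moves)
  s8 = a.0 | 0 has moves --a--▸ s9
  s9 = 0 | 0 has moves (no moves)
Q's transition system — 10 states:
  t0 = a.(a.0 | b.0 + b.0\{b}) + (a.(0 | 0 | a.0) + (b.b.0 + (0 | 0 + a.0))) has moves --a--▸ t1, --a--▸ t2, --a--▸ t3, --b--▸ t4
  t1 = 0 has moves (no moves)
  t2 = 0 | 0 | a.0 has moves --a--▸ t5
  t3 = a.0 | b.0 + b.0\{b} has moves --a--▸ t6, --b--▸ t7, --b--▸ t8
  t4 = b.0 has moves --b--▸ t1
  t5 = 0 | 0 | 0 has moves (no moves)
  t6 = 0 | b.0 has moves --b--▸ t9
  t7 = 0\{b} has moves (no moves)
  t8 = a.0 | 0 has moves --a--▸ t9
  t9 = 0 | 0 has moves (no moves)
Bisimilarity quotient blocks:
  B0 = {s0}
  B1 = {s1, s5, s7, s9, t1, t5, t7, t9}
  B2 = {s4, s6, t4, t6}
  B3 = {s2, s8, t2, t8}
  B4 = {s3, t3}
  B5 = {t0}
s0 ∈ B0, t0 ∈ B5 → different blocks

NO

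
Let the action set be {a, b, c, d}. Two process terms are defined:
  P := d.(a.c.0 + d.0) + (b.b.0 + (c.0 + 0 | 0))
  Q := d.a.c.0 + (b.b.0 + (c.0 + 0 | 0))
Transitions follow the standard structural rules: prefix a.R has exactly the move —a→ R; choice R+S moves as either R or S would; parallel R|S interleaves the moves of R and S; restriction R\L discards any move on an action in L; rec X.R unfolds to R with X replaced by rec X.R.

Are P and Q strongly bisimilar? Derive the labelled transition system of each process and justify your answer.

NO

LTS(P): 5 reachable states
  p0 = d.(a.c.0 + d.0) + (b.b.0 + (c.0 + 0 | 0)) → --b--▸ p1, --c--▸ p2, --d--▸ p3
  p1 = b.0 → --b--▸ p2
  p2 = 0 → stopped
  p3 = a.c.0 + d.0 → --a--▸ p4, --d--▸ p2
  p4 = c.0 → --c--▸ p2
LTS(Q): 5 reachable states
  q0 = d.a.c.0 + (b.b.0 + (c.0 + 0 | 0)) → --b--▸ q1, --c--▸ q2, --d--▸ q3
  q1 = b.0 → --b--▸ q2
  q2 = 0 → stopped
  q3 = a.c.0 → --a--▸ q4
  q4 = c.0 → --c--▸ q2
Bisimilarity quotient blocks:
  B0 = {p0}
  B1 = {p3}
  B2 = {p2, q2}
  B3 = {p4, q4}
  B4 = {p1, q1}
  B5 = {q0}
  B6 = {q3}
p0 ∈ B0, q0 ∈ B5 → different blocks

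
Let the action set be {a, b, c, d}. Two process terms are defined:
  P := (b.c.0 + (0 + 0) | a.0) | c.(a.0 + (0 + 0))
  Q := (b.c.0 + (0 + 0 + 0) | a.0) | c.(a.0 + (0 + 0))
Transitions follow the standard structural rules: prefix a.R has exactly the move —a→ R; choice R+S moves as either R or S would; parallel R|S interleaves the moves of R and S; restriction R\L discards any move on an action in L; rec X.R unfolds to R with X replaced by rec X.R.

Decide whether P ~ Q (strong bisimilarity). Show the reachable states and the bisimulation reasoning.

bisimilar

P's transition system — 12 states:
  s0 = (b.c.0 + (0 + 0) | a.0) | c.(a.0 + (0 + 0)) | --a--▸ s1, --b--▸ s2, --c--▸ s3
  s1 = (0 + 0) | 0 | c.(a.0 + (0 + 0)) | --c--▸ s4
  s2 = c.0 | c.(a.0 + (0 + 0)) | --c--▸ s5, --c--▸ s6
  s3 = (b.c.0 + (0 + 0) | a.0) | (a.0 + (0 + 0)) | --a--▸ s4, --a--▸ s7, --b--▸ s6
  s4 = (0 + 0) | 0 | (a.0 + (0 + 0)) | --a--▸ s8
  s5 = 0 | c.(a.0 + (0 + 0)) | --c--▸ s9
  s6 = c.0 | (a.0 + (0 + 0)) | --a--▸ s10, --c--▸ s9
  s7 = (b.c.0 + (0 + 0) | a.0) | 0 | --a--▸ s8, --b--▸ s10
  s8 = (0 + 0) | 0 | 0 | ·
  s9 = 0 | (a.0 + (0 + 0)) | --a--▸ s11
  s10 = c.0 | 0 | --c--▸ s11
  s11 = 0 | 0 | ·
Q's transition system — 12 states:
  t0 = (b.c.0 + (0 + 0 + 0) | a.0) | c.(a.0 + (0 + 0)) | --a--▸ t1, --b--▸ t2, --c--▸ t3
  t1 = (0 + 0 + 0) | 0 | c.(a.0 + (0 + 0)) | --c--▸ t4
  t2 = c.0 | c.(a.0 + (0 + 0)) | --c--▸ t5, --c--▸ t6
  t3 = (b.c.0 + (0 + 0 + 0) | a.0) | (a.0 + (0 + 0)) | --a--▸ t4, --a--▸ t7, --b--▸ t6
  t4 = (0 + 0 + 0) | 0 | (a.0 + (0 + 0)) | --a--▸ t8
  t5 = 0 | c.(a.0 + (0 + 0)) | --c--▸ t9
  t6 = c.0 | (a.0 + (0 + 0)) | --a--▸ t10, --c--▸ t9
  t7 = (b.c.0 + (0 + 0 + 0) | a.0) | 0 | --a--▸ t8, --b--▸ t10
  t8 = (0 + 0 + 0) | 0 | 0 | ·
  t9 = 0 | (a.0 + (0 + 0)) | --a--▸ t11
  t10 = c.0 | 0 | --c--▸ t11
  t11 = 0 | 0 | ·
Coarsest stable partition (strong bisimilarity classes):
  B0 = {s0, t0}
  B1 = {s3, t3}
  B2 = {s7, t7}
  B3 = {s11, s8, t11, t8}
  B4 = {s10, t10}
  B5 = {s6, t6}
  B6 = {s4, s9, t4, t9}
  B7 = {s2, t2}
  B8 = {s1, s5, t1, t5}
s0 ∈ B0, t0 ∈ B0 → same block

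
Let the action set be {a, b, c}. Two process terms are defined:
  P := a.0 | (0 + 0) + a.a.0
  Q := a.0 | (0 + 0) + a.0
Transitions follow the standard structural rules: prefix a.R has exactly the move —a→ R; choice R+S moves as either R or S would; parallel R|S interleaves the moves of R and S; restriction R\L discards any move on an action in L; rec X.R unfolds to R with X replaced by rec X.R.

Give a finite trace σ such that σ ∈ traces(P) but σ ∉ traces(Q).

aa

LTS(P): 4 reachable states
  s0 = a.0 | (0 + 0) + a.a.0 has moves -a-> s1, -a-> s2
  s1 = 0 | (0 + 0) has moves deadlocked
  s2 = a.0 has moves -a-> s3
  s3 = 0 has moves deadlocked
LTS(Q): 3 reachable states
  t0 = a.0 | (0 + 0) + a.0 has moves -a-> t1, -a-> t2
  t1 = 0 has moves deadlocked
  t2 = 0 | (0 + 0) has moves deadlocked
Run σ = ⟨aa⟩ on P: start {s0}
  step 1 (a): {s1, s2}
  step 2 (a): {s3}
  ✓ P
Run σ = ⟨aa⟩ on Q: start {t0}
  step 1 (a): {t1, t2}
  step 2 (a): no successor for Q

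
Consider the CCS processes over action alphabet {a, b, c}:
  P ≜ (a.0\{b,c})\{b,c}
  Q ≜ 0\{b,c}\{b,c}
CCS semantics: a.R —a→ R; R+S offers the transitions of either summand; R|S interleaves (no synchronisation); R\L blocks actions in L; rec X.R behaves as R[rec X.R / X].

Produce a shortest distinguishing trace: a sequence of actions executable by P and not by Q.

P's transition system — 2 states:
  m0 = (a.0\{b,c})\{b,c} | =a=> m1
  m1 = 0\{b,c}\{b,c} | (no moves)
Q's transition system — 1 states:
  n0 = 0\{b,c}\{b,c} | (no moves)
Trace ⟨a⟩ through P, begin at {m0}:
  step 1 (a): {m1}
  P completes σ.
Trace ⟨a⟩ through Q, begin at {n0}:
  step 1 (a): no successor for Q

a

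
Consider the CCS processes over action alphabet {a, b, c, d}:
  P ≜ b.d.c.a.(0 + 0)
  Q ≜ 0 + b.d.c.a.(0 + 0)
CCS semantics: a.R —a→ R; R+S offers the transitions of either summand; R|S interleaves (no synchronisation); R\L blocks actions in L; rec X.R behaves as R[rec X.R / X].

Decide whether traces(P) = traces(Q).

LTS(P): 5 reachable states
  s0 = b.d.c.a.(0 + 0) ⊢ ··b··> s1
  s1 = d.c.a.(0 + 0) ⊢ ··d··> s2
  s2 = c.a.(0 + 0) ⊢ ··c··> s3
  s3 = a.(0 + 0) ⊢ ··a··> s4
  s4 = 0 + 0 ⊢ stopped
LTS(Q): 5 reachable states
  t0 = 0 + b.d.c.a.(0 + 0) ⊢ ··b··> t1
  t1 = d.c.a.(0 + 0) ⊢ ··d··> t2
  t2 = c.a.(0 + 0) ⊢ ··c··> t3
  t3 = a.(0 + 0) ⊢ ··a··> t4
  t4 = 0 + 0 ⊢ stopped
Partition-refinement fixed point:
  B0 = {s0, t0}
  B1 = {s1, t1}
  B2 = {s2, t2}
  B3 = {s3, t3}
  B4 = {s4, t4}
s0 ∈ B0, t0 ∈ B0 → same block
Bisimilar ⇒ trace-equivalent.

traces(P) = traces(Q)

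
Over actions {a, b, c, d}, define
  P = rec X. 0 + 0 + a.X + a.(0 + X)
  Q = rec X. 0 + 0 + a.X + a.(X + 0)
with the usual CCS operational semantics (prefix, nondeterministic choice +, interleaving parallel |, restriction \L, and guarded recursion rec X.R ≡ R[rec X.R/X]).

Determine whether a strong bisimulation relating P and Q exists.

YES

Reachable graph of P (2 states):
  s0 = rec X. 0 + 0 + a.X + a.(0 + X) → --a--▸ s0, --a--▸ s1
  s1 = 0 + (rec X. 0 + 0 + a.X + a.(0 + X)) → --a--▸ s0, --a--▸ s1
Reachable graph of Q (2 states):
  t0 = rec X. 0 + 0 + a.X + a.(X + 0) → --a--▸ t0, --a--▸ t1
  t1 = (rec X. 0 + 0 + a.X + a.(X + 0)) + 0 → --a--▸ t0, --a--▸ t1
Coarsest stable partition (strong bisimilarity classes):
  B0 = {s0, s1, t0, t1}
s0 ∈ B0, t0 ∈ B0 → same block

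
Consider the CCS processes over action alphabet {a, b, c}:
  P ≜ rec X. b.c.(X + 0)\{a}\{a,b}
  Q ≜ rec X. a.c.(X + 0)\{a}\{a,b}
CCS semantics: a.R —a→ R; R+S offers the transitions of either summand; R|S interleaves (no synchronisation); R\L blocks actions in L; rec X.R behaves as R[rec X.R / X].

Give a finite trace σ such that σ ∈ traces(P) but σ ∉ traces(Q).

P's transition system — 3 states:
  s0 = rec X. b.c.(X + 0)\{a}\{a,b} → -b-> s1
  s1 = c.((rec X. b.c.(X + 0)\{a}\{a,b}) + 0)\{a}\{a,b} → -c-> s2
  s2 = ((rec X. b.c.(X + 0)\{a}\{a,b}) + 0)\{a}\{a,b} → stopped
Q's transition system — 3 states:
  t0 = rec X. a.c.(X + 0)\{a}\{a,b} → -a-> t1
  t1 = c.((rec X. a.c.(X + 0)\{a}\{a,b}) + 0)\{a}\{a,b} → -c-> t2
  t2 = ((rec X. a.c.(X + 0)\{a}\{a,b}) + 0)\{a}\{a,b} → stopped
Executing b from P (initial set {s0}):
  [1] b ⇒ {s1}
  ✓ P
Executing b from Q (initial set {t0}):
  [1] b ⇒ ∅ (Q stuck)

b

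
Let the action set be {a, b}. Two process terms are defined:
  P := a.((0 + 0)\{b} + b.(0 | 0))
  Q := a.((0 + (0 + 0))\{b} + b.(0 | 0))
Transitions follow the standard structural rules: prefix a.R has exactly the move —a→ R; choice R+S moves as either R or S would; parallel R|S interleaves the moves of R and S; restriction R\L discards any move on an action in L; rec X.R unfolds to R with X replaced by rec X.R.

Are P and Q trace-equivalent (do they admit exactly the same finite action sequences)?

Reachable graph of P (3 states):
  s0 = a.((0 + 0)\{b} + b.(0 | 0)) | --a--▸ s1
  s1 = (0 + 0)\{b} + b.(0 | 0) | --b--▸ s2
  s2 = 0 | 0 | stopped
Reachable graph of Q (3 states):
  t0 = a.((0 + (0 + 0))\{b} + b.(0 | 0)) | --a--▸ t1
  t1 = (0 + (0 + 0))\{b} + b.(0 | 0) | --b--▸ t2
  t2 = 0 | 0 | stopped
Bisimilarity quotient blocks:
  B0 = {s0, t0}
  B1 = {s1, t1}
  B2 = {s2, t2}
s0 ∈ B0, t0 ∈ B0 → same block
Bisimilar ⇒ trace-equivalent.

trace-equivalent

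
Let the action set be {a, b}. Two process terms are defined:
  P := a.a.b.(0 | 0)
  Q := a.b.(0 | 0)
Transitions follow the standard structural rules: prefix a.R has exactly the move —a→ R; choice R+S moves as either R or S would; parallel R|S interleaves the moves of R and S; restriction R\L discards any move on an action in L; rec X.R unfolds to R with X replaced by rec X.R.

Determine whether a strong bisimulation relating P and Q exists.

Reachable graph of P (4 states):
  u0 = a.a.b.(0 | 0) → -a-> u1
  u1 = a.b.(0 | 0) → -a-> u2
  u2 = b.(0 | 0) → -b-> u3
  u3 = 0 | 0 → deadlocked
Reachable graph of Q (3 states):
  v0 = a.b.(0 | 0) → -a-> v1
  v1 = b.(0 | 0) → -b-> v2
  v2 = 0 | 0 → deadlocked
Bisimilarity quotient blocks:
  B0 = {u0}
  B1 = {u1, v0}
  B2 = {u2, v1}
  B3 = {u3, v2}
u0 ∈ B0, v0 ∈ B1 → different blocks

P ≁ Q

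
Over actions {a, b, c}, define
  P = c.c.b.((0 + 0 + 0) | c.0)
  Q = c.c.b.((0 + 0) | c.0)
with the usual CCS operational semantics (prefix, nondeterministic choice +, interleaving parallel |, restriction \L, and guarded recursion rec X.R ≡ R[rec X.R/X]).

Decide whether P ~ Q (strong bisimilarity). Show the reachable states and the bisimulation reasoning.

P's transition system — 5 states:
  s0 = c.c.b.((0 + 0 + 0) | c.0) | —c→ s1
  s1 = c.b.((0 + 0 + 0) | c.0) | —c→ s2
  s2 = b.((0 + 0 + 0) | c.0) | —b→ s3
  s3 = (0 + 0 + 0) | c.0 | —c→ s4
  s4 = (0 + 0 + 0) | 0 | ∅
Q's transition system — 5 states:
  t0 = c.c.b.((0 + 0) | c.0) | —c→ t1
  t1 = c.b.((0 + 0) | c.0) | —c→ t2
  t2 = b.((0 + 0) | c.0) | —b→ t3
  t3 = (0 + 0) | c.0 | —c→ t4
  t4 = (0 + 0) | 0 | ∅
Coarsest stable partition (strong bisimilarity classes):
  B0 = {s0, t0}
  B1 = {s1, t1}
  B2 = {s2, t2}
  B3 = {s3, t3}
  B4 = {s4, t4}
s0 ∈ B0, t0 ∈ B0 → same block

P ~ Q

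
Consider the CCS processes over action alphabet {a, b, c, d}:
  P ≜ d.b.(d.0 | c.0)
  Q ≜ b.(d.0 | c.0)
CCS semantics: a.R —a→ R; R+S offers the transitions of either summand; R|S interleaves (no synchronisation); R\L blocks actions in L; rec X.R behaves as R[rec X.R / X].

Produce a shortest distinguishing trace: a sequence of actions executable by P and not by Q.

P's transition system — 6 states:
  p0 = d.b.(d.0 | c.0) :: =d=> p1
  p1 = b.(d.0 | c.0) :: =b=> p2
  p2 = d.0 | c.0 :: =c=> p3, =d=> p4
  p3 = d.0 | 0 :: =d=> p5
  p4 = 0 | c.0 :: =c=> p5
  p5 = 0 | 0 :: (no moves)
Q's transition system — 5 states:
  q0 = b.(d.0 | c.0) :: =b=> q1
  q1 = d.0 | c.0 :: =c=> q2, =d=> q3
  q2 = d.0 | 0 :: =d=> q4
  q3 = 0 | c.0 :: =c=> q4
  q4 = 0 | 0 :: (no moves)
Run σ = ⟨d⟩ on P: start {p0}
  step 1 (d): {p1}
  ✓ P
Run σ = ⟨d⟩ on Q: start {q0}
  step 1 (d): ∅  — Q cannot continue

d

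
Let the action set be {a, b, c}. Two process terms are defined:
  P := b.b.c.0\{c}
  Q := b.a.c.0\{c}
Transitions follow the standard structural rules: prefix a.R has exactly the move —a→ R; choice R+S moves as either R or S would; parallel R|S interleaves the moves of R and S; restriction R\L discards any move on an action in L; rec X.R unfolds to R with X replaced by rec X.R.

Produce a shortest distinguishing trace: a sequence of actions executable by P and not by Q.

P's transition system — 4 states:
  s0 = b.b.c.0\{c} :: —b→ s1
  s1 = b.c.0\{c} :: —b→ s2
  s2 = c.0\{c} :: —c→ s3
  s3 = 0\{c} :: ∅
Q's transition system — 4 states:
  t0 = b.a.c.0\{c} :: —b→ t1
  t1 = a.c.0\{c} :: —a→ t2
  t2 = c.0\{c} :: —c→ t3
  t3 = 0\{c} :: ∅
Run σ = ⟨bb⟩ on P: start {s0}
  step 1 (b): {s1}
  step 2 (b): {s2}
  — P admits the full trace.
Run σ = ⟨bb⟩ on Q: start {t0}
  step 1 (b): {t1}
  step 2 (b): no successor for Q

bb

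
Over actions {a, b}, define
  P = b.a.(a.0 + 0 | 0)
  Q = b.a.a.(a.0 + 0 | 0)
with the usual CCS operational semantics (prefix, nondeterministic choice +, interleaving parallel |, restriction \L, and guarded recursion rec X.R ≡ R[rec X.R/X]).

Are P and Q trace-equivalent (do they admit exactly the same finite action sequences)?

LTS(P): 4 reachable states
  u0 = b.a.(a.0 + 0 | 0) :: ··b··> u1
  u1 = a.(a.0 + 0 | 0) :: ··a··> u2
  u2 = a.0 + 0 | 0 :: ··a··> u3
  u3 = 0 :: (no moves)
LTS(Q): 5 reachable states
  v0 = b.a.a.(a.0 + 0 | 0) :: ··b··> v1
  v1 = a.a.(a.0 + 0 | 0) :: ··a··> v2
  v2 = a.(a.0 + 0 | 0) :: ··a··> v3
  v3 = a.0 + 0 | 0 :: ··a··> v4
  v4 = 0 :: (no moves)
Trace ⟨baaa⟩ through Q, begin at {v0}:
  [1] b ⇒ {v1}
  [2] a ⇒ {v2}
  [3] a ⇒ {v3}
  [4] a ⇒ {v4}
  Q completes σ.
Trace ⟨baaa⟩ through P, begin at {u0}:
  [1] b ⇒ {u1}
  [2] a ⇒ {u2}
  [3] a ⇒ {u3}
  [4] a ⇒ no successor for P

NO — witness ⟨baaa⟩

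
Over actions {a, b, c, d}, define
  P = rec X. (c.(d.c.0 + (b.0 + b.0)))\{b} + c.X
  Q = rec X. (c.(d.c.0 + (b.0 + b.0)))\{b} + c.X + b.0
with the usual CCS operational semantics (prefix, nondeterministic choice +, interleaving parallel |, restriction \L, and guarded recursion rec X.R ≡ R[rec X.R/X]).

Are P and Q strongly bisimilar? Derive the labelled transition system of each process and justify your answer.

NO

Reachable graph of P (4 states):
  s0 = rec X. (c.(d.c.0 + (b.0 + b.0)))\{b} + c.X has moves —c→ s0, —c→ s1
  s1 = (d.c.0 + (b.0 + b.0))\{b} has moves —d→ s2
  s2 = (c.0)\{b} has moves —c→ s3
  s3 = 0\{b} has moves ·
Reachable graph of Q (5 states):
  t0 = rec X. (c.(d.c.0 + (b.0 + b.0)))\{b} + c.X + b.0 has moves —b→ t1, —c→ t0, —c→ t2
  t1 = 0 has moves ·
  t2 = (d.c.0 + (b.0 + b.0))\{b} has moves —d→ t3
  t3 = (c.0)\{b} has moves —c→ t4
  t4 = 0\{b} has moves ·
Bisimilarity quotient blocks:
  B0 = {s0}
  B1 = {s1, t2}
  B2 = {s2, t3}
  B3 = {s3, t1, t4}
  B4 = {t0}
s0 ∈ B0, t0 ∈ B4 → different blocks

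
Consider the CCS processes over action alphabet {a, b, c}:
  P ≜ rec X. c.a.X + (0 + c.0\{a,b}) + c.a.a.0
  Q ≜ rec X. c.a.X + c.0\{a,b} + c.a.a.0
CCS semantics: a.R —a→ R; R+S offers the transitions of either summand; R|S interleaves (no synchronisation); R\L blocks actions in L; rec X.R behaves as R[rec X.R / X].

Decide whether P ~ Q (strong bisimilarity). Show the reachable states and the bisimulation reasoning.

bisimilar

LTS(P): 6 reachable states
  p0 = rec X. c.a.X + (0 + c.0\{a,b}) + c.a.a.0 | —c→ p1, —c→ p2, —c→ p3
  p1 = 0\{a,b} | deadlocked
  p2 = a.(rec X. c.a.X + (0 + c.0\{a,b}) + c.a.a.0) | —a→ p0
  p3 = a.a.0 | —a→ p4
  p4 = a.0 | —a→ p5
  p5 = 0 | deadlocked
LTS(Q): 6 reachable states
  q0 = rec X. c.a.X + c.0\{a,b} + c.a.a.0 | —c→ q1, —c→ q2, —c→ q3
  q1 = 0\{a,b} | deadlocked
  q2 = a.(rec X. c.a.X + c.0\{a,b} + c.a.a.0) | —a→ q0
  q3 = a.a.0 | —a→ q4
  q4 = a.0 | —a→ q5
  q5 = 0 | deadlocked
Partition-refinement fixed point:
  B0 = {p0, q0}
  B1 = {p3, q3}
  B2 = {p4, q4}
  B3 = {p1, p5, q1, q5}
  B4 = {p2, q2}
p0 ∈ B0, q0 ∈ B0 → same block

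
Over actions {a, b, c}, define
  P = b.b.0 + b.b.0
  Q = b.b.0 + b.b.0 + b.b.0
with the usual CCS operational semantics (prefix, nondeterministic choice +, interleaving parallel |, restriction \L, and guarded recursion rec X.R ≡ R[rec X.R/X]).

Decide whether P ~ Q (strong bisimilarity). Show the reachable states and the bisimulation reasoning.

LTS(P): 3 reachable states
  s0 = b.b.0 + b.b.0 has moves ··b··> s1
  s1 = b.0 has moves ··b··> s2
  s2 = 0 has moves deadlocked
LTS(Q): 3 reachable states
  t0 = b.b.0 + b.b.0 + b.b.0 has moves ··b··> t1
  t1 = b.0 has moves ··b··> t2
  t2 = 0 has moves deadlocked
Coarsest stable partition (strong bisimilarity classes):
  B0 = {s0, t0}
  B1 = {s1, t1}
  B2 = {s2, t2}
s0 ∈ B0, t0 ∈ B0 → same block

P ~ Q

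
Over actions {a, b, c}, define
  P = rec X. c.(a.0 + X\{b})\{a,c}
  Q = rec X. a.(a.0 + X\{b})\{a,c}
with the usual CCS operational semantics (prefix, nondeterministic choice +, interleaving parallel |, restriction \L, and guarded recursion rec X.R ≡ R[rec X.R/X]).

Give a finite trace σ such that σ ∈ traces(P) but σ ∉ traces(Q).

c

P's transition system — 2 states:
  p0 = rec X. c.(a.0 + X\{b})\{a,c} ⊢ —c→ p1
  p1 = (a.0 + (rec X. c.(a.0 + X\{b})\{a,c})\{b})\{a,c} ⊢ ·
Q's transition system — 2 states:
  q0 = rec X. a.(a.0 + X\{b})\{a,c} ⊢ —a→ q1
  q1 = (a.0 + (rec X. a.(a.0 + X\{b})\{a,c})\{b})\{a,c} ⊢ ·
Run σ = ⟨c⟩ on P: start {p0}
  after c @ step 1: {p1}
  — P admits the full trace.
Run σ = ⟨c⟩ on Q: start {q0}
  after c @ step 1: ∅ (Q stuck)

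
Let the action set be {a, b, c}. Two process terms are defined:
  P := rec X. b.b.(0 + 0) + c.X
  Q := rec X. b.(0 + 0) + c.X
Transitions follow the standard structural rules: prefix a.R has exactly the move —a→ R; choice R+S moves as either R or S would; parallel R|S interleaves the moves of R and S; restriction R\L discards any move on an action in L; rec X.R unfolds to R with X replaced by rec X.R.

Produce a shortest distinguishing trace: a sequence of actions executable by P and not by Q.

bb

LTS(P): 3 reachable states
  u0 = rec X. b.b.(0 + 0) + c.X ⊢ —b→ u1, —c→ u0
  u1 = b.(0 + 0) ⊢ —b→ u2
  u2 = 0 + 0 ⊢ ·
LTS(Q): 2 reachable states
  v0 = rec X. b.(0 + 0) + c.X ⊢ —b→ v1, —c→ v0
  v1 = 0 + 0 ⊢ ·
Trace ⟨bb⟩ through P, begin at {u0}:
  step 1 (b): {u1}
  step 2 (b): {u2}
  — P admits the full trace.
Trace ⟨bb⟩ through Q, begin at {v0}:
  step 1 (b): {v1}
  step 2 (b): ∅ (Q stuck)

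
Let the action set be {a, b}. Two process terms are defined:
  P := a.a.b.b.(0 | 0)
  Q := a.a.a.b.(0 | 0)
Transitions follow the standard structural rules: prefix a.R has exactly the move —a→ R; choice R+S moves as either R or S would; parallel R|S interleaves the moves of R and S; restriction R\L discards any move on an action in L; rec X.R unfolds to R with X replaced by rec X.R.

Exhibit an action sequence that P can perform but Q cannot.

LTS(P): 5 reachable states
  m0 = a.a.b.b.(0 | 0) → =a=> m1
  m1 = a.b.b.(0 | 0) → =a=> m2
  m2 = b.b.(0 | 0) → =b=> m3
  m3 = b.(0 | 0) → =b=> m4
  m4 = 0 | 0 → (no moves)
LTS(Q): 5 reachable states
  n0 = a.a.a.b.(0 | 0) → =a=> n1
  n1 = a.a.b.(0 | 0) → =a=> n2
  n2 = a.b.(0 | 0) → =a=> n3
  n3 = b.(0 | 0) → =b=> n4
  n4 = 0 | 0 → (no moves)
Run σ = ⟨aab⟩ on P: start {m0}
  [1] a ⇒ {m1}
  [2] a ⇒ {m2}
  [3] b ⇒ {m3}
  — P admits the full trace.
Run σ = ⟨aab⟩ on Q: start {n0}
  [1] a ⇒ {n1}
  [2] a ⇒ {n2}
  [3] b ⇒ ∅  — Q cannot continue

aab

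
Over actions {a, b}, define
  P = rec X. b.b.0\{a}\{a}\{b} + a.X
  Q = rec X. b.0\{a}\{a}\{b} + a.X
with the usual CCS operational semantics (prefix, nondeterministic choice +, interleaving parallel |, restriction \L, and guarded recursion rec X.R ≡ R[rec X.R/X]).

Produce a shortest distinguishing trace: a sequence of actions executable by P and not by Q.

bb

LTS(P): 3 reachable states
  s0 = rec X. b.b.0\{a}\{a}\{b} + a.X → =a=> s0, =b=> s1
  s1 = b.0\{a}\{a}\{b} → =b=> s2
  s2 = 0\{a}\{a}\{b} → stopped
LTS(Q): 2 reachable states
  t0 = rec X. b.0\{a}\{a}\{b} + a.X → =a=> t0, =b=> t1
  t1 = 0\{a}\{a}\{b} → stopped
Trace ⟨bb⟩ through P, begin at {s0}:
  after b @ step 1: {s1}
  after b @ step 2: {s2}
  P completes σ.
Trace ⟨bb⟩ through Q, begin at {t0}:
  after b @ step 1: {t1}
  after b @ step 2: no successor for Q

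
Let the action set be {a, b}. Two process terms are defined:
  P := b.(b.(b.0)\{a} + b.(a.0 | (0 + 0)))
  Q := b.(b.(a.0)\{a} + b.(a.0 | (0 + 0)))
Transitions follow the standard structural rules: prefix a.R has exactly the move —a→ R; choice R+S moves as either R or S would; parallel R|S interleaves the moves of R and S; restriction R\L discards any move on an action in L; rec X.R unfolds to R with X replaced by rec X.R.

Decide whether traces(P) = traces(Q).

LTS(P): 6 reachable states
  u0 = b.(b.(b.0)\{a} + b.(a.0 | (0 + 0))) → ··b··> u1
  u1 = b.(b.0)\{a} + b.(a.0 | (0 + 0)) → ··b··> u2, ··b··> u3
  u2 = (b.0)\{a} → ··b··> u4
  u3 = a.0 | (0 + 0) → ··a··> u5
  u4 = 0\{a} → stopped
  u5 = 0 | (0 + 0) → stopped
LTS(Q): 5 reachable states
  v0 = b.(b.(a.0)\{a} + b.(a.0 | (0 + 0))) → ··b··> v1
  v1 = b.(a.0)\{a} + b.(a.0 | (0 + 0)) → ··b··> v2, ··b··> v3
  v2 = (a.0)\{a} → stopped
  v3 = a.0 | (0 + 0) → ··a··> v4
  v4 = 0 | (0 + 0) → stopped
Run σ = ⟨bbb⟩ on P: start {u0}
  after b @ step 1: {u1}
  after b @ step 2: {u2, u3}
  after b @ step 3: {u4}
  ✓ P
Run σ = ⟨bbb⟩ on Q: start {v0}
  after b @ step 1: {v1}
  after b @ step 2: {v2, v3}
  after b @ step 3: ∅ (Q stuck)

traces(P) ≠ traces(Q) — witness ⟨bbb⟩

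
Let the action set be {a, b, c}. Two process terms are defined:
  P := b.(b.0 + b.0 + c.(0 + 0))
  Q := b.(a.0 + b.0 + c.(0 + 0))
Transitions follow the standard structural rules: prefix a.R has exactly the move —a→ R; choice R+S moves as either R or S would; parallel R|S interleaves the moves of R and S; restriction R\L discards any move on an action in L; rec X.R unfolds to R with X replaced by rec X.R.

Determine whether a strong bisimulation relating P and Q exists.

LTS(P): 4 reachable states
  u0 = b.(b.0 + b.0 + c.(0 + 0)) | --b--▸ u1
  u1 = b.0 + b.0 + c.(0 + 0) | --b--▸ u2, --c--▸ u3
  u2 = 0 | stopped
  u3 = 0 + 0 | stopped
LTS(Q): 4 reachable states
  v0 = b.(a.0 + b.0 + c.(0 + 0)) | --b--▸ v1
  v1 = a.0 + b.0 + c.(0 + 0) | --a--▸ v2, --b--▸ v2, --c--▸ v3
  v2 = 0 | stopped
  v3 = 0 + 0 | stopped
Coarsest stable partition (strong bisimilarity classes):
  B0 = {u0}
  B1 = {u1}
  B2 = {u2, u3, v2, v3}
  B3 = {v0}
  B4 = {v1}
u0 ∈ B0, v0 ∈ B3 → different blocks

NO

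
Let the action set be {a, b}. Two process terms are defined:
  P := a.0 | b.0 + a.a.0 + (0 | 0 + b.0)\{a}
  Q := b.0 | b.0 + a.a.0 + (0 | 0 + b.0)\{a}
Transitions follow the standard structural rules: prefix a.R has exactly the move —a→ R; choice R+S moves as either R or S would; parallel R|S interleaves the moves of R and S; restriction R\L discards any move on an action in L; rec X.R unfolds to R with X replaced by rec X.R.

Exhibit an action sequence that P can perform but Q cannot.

ab

LTS(P): 7 reachable states
  m0 = a.0 | b.0 + a.a.0 + (0 | 0 + b.0)\{a} :: =a=> m1, =a=> m2, =b=> m3, =b=> m4
  m1 = 0 | b.0 :: =b=> m5
  m2 = a.0 :: =a=> m6
  m3 = 0\{a} :: deadlocked
  m4 = a.0 | 0 :: =a=> m5
  m5 = 0 | 0 :: deadlocked
  m6 = 0 :: deadlocked
LTS(Q): 7 reachable states
  n0 = b.0 | b.0 + a.a.0 + (0 | 0 + b.0)\{a} :: =a=> n1, =b=> n2, =b=> n3, =b=> n4
  n1 = a.0 :: =a=> n5
  n2 = 0 | b.0 :: =b=> n6
  n3 = 0\{a} :: deadlocked
  n4 = b.0 | 0 :: =b=> n6
  n5 = 0 :: deadlocked
  n6 = 0 | 0 :: deadlocked
Executing ab from P (initial set {m0}):
  step 1 (a): {m1, m2}
  step 2 (b): {m5}
  P completes σ.
Executing ab from Q (initial set {n0}):
  step 1 (a): {n1}
  step 2 (b): no successor for Q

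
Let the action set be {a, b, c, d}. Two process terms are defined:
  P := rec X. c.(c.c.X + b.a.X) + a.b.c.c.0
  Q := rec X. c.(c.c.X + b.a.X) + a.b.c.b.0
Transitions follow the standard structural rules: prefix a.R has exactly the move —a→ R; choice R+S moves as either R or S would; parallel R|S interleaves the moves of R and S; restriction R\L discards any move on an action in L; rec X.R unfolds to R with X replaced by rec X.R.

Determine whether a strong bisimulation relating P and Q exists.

NO

Reachable graph of P (8 states):
  m0 = rec X. c.(c.c.X + b.a.X) + a.b.c.c.0 has moves ··a··> m1, ··c··> m2
  m1 = b.c.c.0 has moves ··b··> m3
  m2 = c.c.(rec X. c.(c.c.X + b.a.X) + a.b.c.c.0) + b.a.(rec X. c.(c.c.X + b.a.X) + a.b.c.c.0) has moves ··b··> m4, ··c··> m5
  m3 = c.c.0 has moves ··c··> m6
  m4 = a.(rec X. c.(c.c.X + b.a.X) + a.b.c.c.0) has moves ··a··> m0
  m5 = c.(rec X. c.(c.c.X + b.a.X) + a.b.c.c.0) has moves ··c··> m0
  m6 = c.0 has moves ··c··> m7
  m7 = 0 has moves stopped
Reachable graph of Q (8 states):
  n0 = rec X. c.(c.c.X + b.a.X) + a.b.c.b.0 has moves ··a··> n1, ··c··> n2
  n1 = b.c.b.0 has moves ··b··> n3
  n2 = c.c.(rec X. c.(c.c.X + b.a.X) + a.b.c.b.0) + b.a.(rec X. c.(c.c.X + b.a.X) + a.b.c.b.0) has moves ··b··> n4, ··c··> n5
  n3 = c.b.0 has moves ··c··> n6
  n4 = a.(rec X. c.(c.c.X + b.a.X) + a.b.c.b.0) has moves ··a··> n0
  n5 = c.(rec X. c.(c.c.X + b.a.X) + a.b.c.b.0) has moves ··c··> n0
  n6 = b.0 has moves ··b··> n7
  n7 = 0 has moves stopped
Partition-refinement fixed point:
  B0 = {m0}
  B1 = {m1}
  B2 = {m3}
  B3 = {m6}
  B4 = {m7, n7}
  B5 = {m2}
  B6 = {m4}
  B7 = {m5}
  B8 = {n0}
  B9 = {n2}
  B10 = {n5}
  B11 = {n4}
  B12 = {n1}
  B13 = {n3}
  B14 = {n6}
m0 ∈ B0, n0 ∈ B8 → different blocks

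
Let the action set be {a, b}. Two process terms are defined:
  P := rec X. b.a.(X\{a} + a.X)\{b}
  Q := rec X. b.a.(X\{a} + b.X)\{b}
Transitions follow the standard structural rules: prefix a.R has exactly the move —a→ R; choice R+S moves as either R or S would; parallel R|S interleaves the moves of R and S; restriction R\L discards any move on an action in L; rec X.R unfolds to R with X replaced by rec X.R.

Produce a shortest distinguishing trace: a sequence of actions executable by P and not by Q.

baa

P's transition system — 4 states:
  u0 = rec X. b.a.(X\{a} + a.X)\{b} :: --b--▸ u1
  u1 = a.((rec X. b.a.(X\{a} + a.X)\{b})\{a} + a.(rec X. b.a.(X\{a} + a.X)\{b}))\{b} :: --a--▸ u2
  u2 = ((rec X. b.a.(X\{a} + a.X)\{b})\{a} + a.(rec X. b.a.(X\{a} + a.X)\{b}))\{b} :: --a--▸ u3
  u3 = (rec X. b.a.(X\{a} + a.X)\{b})\{b} :: ∅
Q's transition system — 3 states:
  v0 = rec X. b.a.(X\{a} + b.X)\{b} :: --b--▸ v1
  v1 = a.((rec X. b.a.(X\{a} + b.X)\{b})\{a} + b.(rec X. b.a.(X\{a} + b.X)\{b}))\{b} :: --a--▸ v2
  v2 = ((rec X. b.a.(X\{a} + b.X)\{b})\{a} + b.(rec X. b.a.(X\{a} + b.X)\{b}))\{b} :: ∅
Trace ⟨baa⟩ through P, begin at {u0}:
  step 1 (b): {u1}
  step 2 (a): {u2}
  step 3 (a): {u3}
  P completes σ.
Trace ⟨baa⟩ through Q, begin at {v0}:
  step 1 (b): {v1}
  step 2 (a): {v2}
  step 3 (a): no successor for Q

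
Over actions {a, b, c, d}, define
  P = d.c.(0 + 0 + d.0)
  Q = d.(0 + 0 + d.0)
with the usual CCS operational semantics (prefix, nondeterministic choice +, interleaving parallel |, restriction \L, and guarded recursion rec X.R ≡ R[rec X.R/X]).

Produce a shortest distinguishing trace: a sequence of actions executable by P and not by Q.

LTS(P): 4 reachable states
  s0 = d.c.(0 + 0 + d.0) → -d-> s1
  s1 = c.(0 + 0 + d.0) → -c-> s2
  s2 = 0 + 0 + d.0 → -d-> s3
  s3 = 0 → deadlocked
LTS(Q): 3 reachable states
  t0 = d.(0 + 0 + d.0) → -d-> t1
  t1 = 0 + 0 + d.0 → -d-> t2
  t2 = 0 → deadlocked
Trace ⟨dc⟩ through P, begin at {s0}:
  [1] d ⇒ {s1}
  [2] c ⇒ {s2}
  ✓ P
Trace ⟨dc⟩ through Q, begin at {t0}:
  [1] d ⇒ {t1}
  [2] c ⇒ ∅ (Q stuck)

dc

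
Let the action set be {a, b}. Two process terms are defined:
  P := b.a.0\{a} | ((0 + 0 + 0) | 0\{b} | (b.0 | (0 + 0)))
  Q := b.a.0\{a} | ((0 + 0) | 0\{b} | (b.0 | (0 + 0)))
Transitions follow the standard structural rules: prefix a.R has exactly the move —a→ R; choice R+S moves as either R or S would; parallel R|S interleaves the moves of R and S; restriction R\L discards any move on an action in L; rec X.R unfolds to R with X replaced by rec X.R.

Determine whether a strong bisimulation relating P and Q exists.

Reachable graph of P (6 states):
  m0 = b.a.0\{a} | ((0 + 0 + 0) | 0\{b} | (b.0 | (0 + 0))) :: --b--▸ m1, --b--▸ m2
  m1 = a.0\{a} | ((0 + 0 + 0) | 0\{b} | (b.0 | (0 + 0))) :: --a--▸ m3, --b--▸ m4
  m2 = b.a.0\{a} | ((0 + 0 + 0) | 0\{b} | (0 | (0 + 0))) :: --b--▸ m4
  m3 = 0\{a} | ((0 + 0 + 0) | 0\{b} | (b.0 | (0 + 0))) :: --b--▸ m5
  m4 = a.0\{a} | ((0 + 0 + 0) | 0\{b} | (0 | (0 + 0))) :: --a--▸ m5
  m5 = 0\{a} | ((0 + 0 + 0) | 0\{b} | (0 | (0 + 0))) :: ∅
Reachable graph of Q (6 states):
  n0 = b.a.0\{a} | ((0 + 0) | 0\{b} | (b.0 | (0 + 0))) :: --b--▸ n1, --b--▸ n2
  n1 = a.0\{a} | ((0 + 0) | 0\{b} | (b.0 | (0 + 0))) :: --a--▸ n3, --b--▸ n4
  n2 = b.a.0\{a} | ((0 + 0) | 0\{b} | (0 | (0 + 0))) :: --b--▸ n4
  n3 = 0\{a} | ((0 + 0) | 0\{b} | (b.0 | (0 + 0))) :: --b--▸ n5
  n4 = a.0\{a} | ((0 + 0) | 0\{b} | (0 | (0 + 0))) :: --a--▸ n5
  n5 = 0\{a} | ((0 + 0) | 0\{b} | (0 | (0 + 0))) :: ∅
Coarsest stable partition (strong bisimilarity classes):
  B0 = {m0, n0}
  B1 = {m1, n1}
  B2 = {m3, n3}
  B3 = {m5, n5}
  B4 = {m4, n4}
  B5 = {m2, n2}
m0 ∈ B0, n0 ∈ B0 → same block

P ~ Q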